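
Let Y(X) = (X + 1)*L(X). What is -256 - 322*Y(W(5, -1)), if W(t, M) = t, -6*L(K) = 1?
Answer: 66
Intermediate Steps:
L(K) = -1/6 (L(K) = -1/6*1 = -1/6)
Y(X) = -1/6 - X/6 (Y(X) = (X + 1)*(-1/6) = (1 + X)*(-1/6) = -1/6 - X/6)
-256 - 322*Y(W(5, -1)) = -256 - 322*(-1/6 - 1/6*5) = -256 - 322*(-1/6 - 5/6) = -256 - 322*(-1) = -256 + 322 = 66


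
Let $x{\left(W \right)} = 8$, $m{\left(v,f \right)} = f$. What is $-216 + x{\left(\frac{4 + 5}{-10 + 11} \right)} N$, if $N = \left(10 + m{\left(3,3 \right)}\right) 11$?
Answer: $928$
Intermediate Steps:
$N = 143$ ($N = \left(10 + 3\right) 11 = 13 \cdot 11 = 143$)
$-216 + x{\left(\frac{4 + 5}{-10 + 11} \right)} N = -216 + 8 \cdot 143 = -216 + 1144 = 928$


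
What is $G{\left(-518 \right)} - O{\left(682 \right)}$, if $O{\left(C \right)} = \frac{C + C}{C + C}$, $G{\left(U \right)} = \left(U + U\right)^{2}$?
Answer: $1073295$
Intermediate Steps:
$G{\left(U \right)} = 4 U^{2}$ ($G{\left(U \right)} = \left(2 U\right)^{2} = 4 U^{2}$)
$O{\left(C \right)} = 1$ ($O{\left(C \right)} = \frac{2 C}{2 C} = 2 C \frac{1}{2 C} = 1$)
$G{\left(-518 \right)} - O{\left(682 \right)} = 4 \left(-518\right)^{2} - 1 = 4 \cdot 268324 - 1 = 1073296 - 1 = 1073295$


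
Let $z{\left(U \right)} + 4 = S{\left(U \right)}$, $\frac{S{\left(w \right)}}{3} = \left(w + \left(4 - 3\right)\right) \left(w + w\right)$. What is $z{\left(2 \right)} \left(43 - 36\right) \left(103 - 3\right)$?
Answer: $22400$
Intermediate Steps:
$S{\left(w \right)} = 6 w \left(1 + w\right)$ ($S{\left(w \right)} = 3 \left(w + \left(4 - 3\right)\right) \left(w + w\right) = 3 \left(w + 1\right) 2 w = 3 \left(1 + w\right) 2 w = 3 \cdot 2 w \left(1 + w\right) = 6 w \left(1 + w\right)$)
$z{\left(U \right)} = -4 + 6 U \left(1 + U\right)$
$z{\left(2 \right)} \left(43 - 36\right) \left(103 - 3\right) = \left(-4 + 6 \cdot 2 \left(1 + 2\right)\right) \left(43 - 36\right) \left(103 - 3\right) = \left(-4 + 6 \cdot 2 \cdot 3\right) 7 \cdot 100 = \left(-4 + 36\right) 700 = 32 \cdot 700 = 22400$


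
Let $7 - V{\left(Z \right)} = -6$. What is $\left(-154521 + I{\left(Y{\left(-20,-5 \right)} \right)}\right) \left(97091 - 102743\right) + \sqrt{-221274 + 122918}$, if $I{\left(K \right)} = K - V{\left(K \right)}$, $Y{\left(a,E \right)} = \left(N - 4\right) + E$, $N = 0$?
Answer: $873477036 + 2 i \sqrt{24589} \approx 8.7348 \cdot 10^{8} + 313.62 i$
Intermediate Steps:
$V{\left(Z \right)} = 13$ ($V{\left(Z \right)} = 7 - -6 = 7 + 6 = 13$)
$Y{\left(a,E \right)} = -4 + E$ ($Y{\left(a,E \right)} = \left(0 - 4\right) + E = -4 + E$)
$I{\left(K \right)} = -13 + K$ ($I{\left(K \right)} = K - 13 = -13 + K$)
$\left(-154521 + I{\left(Y{\left(-20,-5 \right)} \right)}\right) \left(97091 - 102743\right) + \sqrt{-221274 + 122918} = \left(-154521 - 22\right) \left(97091 - 102743\right) + \sqrt{-221274 + 122918} = \left(-154521 - 22\right) \left(-5652\right) + \sqrt{-98356} = \left(-154521 - 22\right) \left(-5652\right) + 2 i \sqrt{24589} = \left(-154543\right) \left(-5652\right) + 2 i \sqrt{24589} = 873477036 + 2 i \sqrt{24589}$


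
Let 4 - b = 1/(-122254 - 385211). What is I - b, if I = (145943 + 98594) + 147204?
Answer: 198792816704/507465 ≈ 3.9174e+5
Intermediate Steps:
b = 2029861/507465 (b = 4 - 1/(-122254 - 385211) = 4 - 1/(-507465) = 4 - 1*(-1/507465) = 4 + 1/507465 = 2029861/507465 ≈ 4.0000)
I = 391741 (I = 244537 + 147204 = 391741)
I - b = 391741 - 1*2029861/507465 = 391741 - 2029861/507465 = 198792816704/507465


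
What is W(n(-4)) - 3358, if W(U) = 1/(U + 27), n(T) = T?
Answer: -77233/23 ≈ -3358.0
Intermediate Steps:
W(U) = 1/(27 + U)
W(n(-4)) - 3358 = 1/(27 - 4) - 3358 = 1/23 - 3358 = -77233/23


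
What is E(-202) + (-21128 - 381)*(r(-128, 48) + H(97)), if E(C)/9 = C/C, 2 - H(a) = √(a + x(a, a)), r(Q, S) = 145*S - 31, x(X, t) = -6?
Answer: -149078870 + 21509*√91 ≈ -1.4887e+8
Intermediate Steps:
r(Q, S) = -31 + 145*S
H(a) = 2 - √(-6 + a) (H(a) = 2 - √(a - 6) = 2 - √(-6 + a))
E(C) = 9 (E(C) = 9*(C/C) = 9*1 = 9)
E(-202) + (-21128 - 381)*(r(-128, 48) + H(97)) = 9 + (-21128 - 381)*((-31 + 145*48) + (2 - √(-6 + 97))) = 9 - 21509*((-31 + 6960) + (2 - √91)) = 9 - 21509*(6929 + (2 - √91)) = 9 - 21509*(6931 - √91) = 9 + (-149078879 + 21509*√91) = -149078870 + 21509*√91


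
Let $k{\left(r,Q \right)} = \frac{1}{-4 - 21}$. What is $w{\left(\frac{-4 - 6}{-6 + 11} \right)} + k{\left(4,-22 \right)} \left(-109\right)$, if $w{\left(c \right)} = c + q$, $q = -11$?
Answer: $- \frac{216}{25} \approx -8.64$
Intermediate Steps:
$k{\left(r,Q \right)} = - \frac{1}{25}$ ($k{\left(r,Q \right)} = \frac{1}{-25} = - \frac{1}{25}$)
$w{\left(c \right)} = -11 + c$ ($w{\left(c \right)} = c - 11 = -11 + c$)
$w{\left(\frac{-4 - 6}{-6 + 11} \right)} + k{\left(4,-22 \right)} \left(-109\right) = \left(-11 + \frac{-4 - 6}{-6 + 11}\right) - - \frac{109}{25} = \left(-11 - \frac{10}{5}\right) + \frac{109}{25} = \left(-11 - 2\right) + \frac{109}{25} = -13 + \frac{109}{25} = - \frac{216}{25}$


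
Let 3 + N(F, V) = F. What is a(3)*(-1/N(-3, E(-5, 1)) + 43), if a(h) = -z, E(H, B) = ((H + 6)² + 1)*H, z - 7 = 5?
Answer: -518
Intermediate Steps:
z = 12 (z = 7 + 5 = 12)
E(H, B) = H*(1 + (6 + H)²) (E(H, B) = ((6 + H)² + 1)*H = (1 + (6 + H)²)*H = H*(1 + (6 + H)²))
N(F, V) = -3 + F
a(h) = -12 (a(h) = -1*12 = -12)
a(3)*(-1/N(-3, E(-5, 1)) + 43) = -12*(-1/(-3 - 3) + 43) = -12*(-1/(-6) + 43) = -12*(-1*(-⅙) + 43) = -12*(⅙ + 43) = -12*259/6 = -518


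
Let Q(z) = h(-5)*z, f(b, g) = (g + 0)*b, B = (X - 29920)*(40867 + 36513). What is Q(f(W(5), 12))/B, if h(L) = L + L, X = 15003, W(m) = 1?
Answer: 6/57713873 ≈ 1.0396e-7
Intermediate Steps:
h(L) = 2*L
B = -1154277460 (B = (15003 - 29920)*(40867 + 36513) = -14917*77380 = -1154277460)
f(b, g) = b*g (f(b, g) = g*b = b*g)
Q(z) = -10*z (Q(z) = (2*(-5))*z = -10*z)
Q(f(W(5), 12))/B = -10*12/(-1154277460) = -10*12*(-1/1154277460) = -120*(-1/1154277460) = 6/57713873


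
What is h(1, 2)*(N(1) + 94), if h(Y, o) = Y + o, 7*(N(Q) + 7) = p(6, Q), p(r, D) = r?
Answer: 1845/7 ≈ 263.57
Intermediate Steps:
N(Q) = -43/7 (N(Q) = -7 + (⅐)*6 = -7 + 6/7 = -43/7)
h(1, 2)*(N(1) + 94) = (1 + 2)*(-43/7 + 94) = 3*(615/7) = 1845/7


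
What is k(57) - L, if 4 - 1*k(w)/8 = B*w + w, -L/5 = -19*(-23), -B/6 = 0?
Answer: 1761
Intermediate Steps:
B = 0 (B = -6*0 = 0)
L = -2185 (L = -(-95)*(-23) = -5*437 = -2185)
k(w) = 32 - 8*w (k(w) = 32 - 8*(0*w + w) = 32 - 8*(0 + w) = 32 - 8*w)
k(57) - L = (32 - 8*57) - 1*(-2185) = (32 - 456) + 2185 = -424 + 2185 = 1761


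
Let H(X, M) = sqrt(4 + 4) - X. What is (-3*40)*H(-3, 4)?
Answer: -360 - 240*sqrt(2) ≈ -699.41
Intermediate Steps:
H(X, M) = -X + 2*sqrt(2) (H(X, M) = sqrt(8) - X = 2*sqrt(2) - X = -X + 2*sqrt(2))
(-3*40)*H(-3, 4) = (-3*40)*(-1*(-3) + 2*sqrt(2)) = -120*(3 + 2*sqrt(2)) = -360 - 240*sqrt(2)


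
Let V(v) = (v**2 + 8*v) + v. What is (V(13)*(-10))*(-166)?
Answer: 474760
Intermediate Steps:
V(v) = v**2 + 9*v
(V(13)*(-10))*(-166) = ((13*(9 + 13))*(-10))*(-166) = ((13*22)*(-10))*(-166) = (286*(-10))*(-166) = -2860*(-166) = 474760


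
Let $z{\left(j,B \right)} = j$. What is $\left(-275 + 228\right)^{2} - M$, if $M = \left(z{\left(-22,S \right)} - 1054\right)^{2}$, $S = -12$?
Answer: $-1155567$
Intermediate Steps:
$M = 1157776$ ($M = \left(-22 - 1054\right)^{2} = \left(-1076\right)^{2} = 1157776$)
$\left(-275 + 228\right)^{2} - M = \left(-275 + 228\right)^{2} - 1157776 = \left(-47\right)^{2} - 1157776 = 2209 - 1157776 = -1155567$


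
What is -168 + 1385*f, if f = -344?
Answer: -476608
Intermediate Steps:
-168 + 1385*f = -168 + 1385*(-344) = -168 - 476440 = -476608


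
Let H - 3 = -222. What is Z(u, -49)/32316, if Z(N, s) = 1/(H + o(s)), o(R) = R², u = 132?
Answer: 1/70513512 ≈ 1.4182e-8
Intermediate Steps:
H = -219 (H = 3 - 222 = -219)
Z(N, s) = 1/(-219 + s²)
Z(u, -49)/32316 = 1/(-219 + (-49)²*32316) = (1/32316)/(-219 + 2401) = (1/32316)/2182 = (1/2182)*(1/32316) = 1/70513512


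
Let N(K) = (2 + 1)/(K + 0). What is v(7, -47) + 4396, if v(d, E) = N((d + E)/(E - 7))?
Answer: 88001/20 ≈ 4400.0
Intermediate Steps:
N(K) = 3/K
v(d, E) = 3*(-7 + E)/(E + d) (v(d, E) = 3/(((d + E)/(E - 7))) = 3/(((E + d)/(-7 + E))) = 3*((-7 + E)/(E + d)) = 3*(-7 + E)/(E + d))
v(7, -47) + 4396 = 3*(-7 - 47)/(-47 + 7) + 4396 = 3*(-54)/(-40) + 4396 = 3*(-1/40)*(-54) + 4396 = 81/20 + 4396 = 88001/20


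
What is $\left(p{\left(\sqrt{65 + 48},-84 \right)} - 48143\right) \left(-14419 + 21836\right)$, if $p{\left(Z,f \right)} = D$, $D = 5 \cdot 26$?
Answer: $-356112421$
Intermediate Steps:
$D = 130$
$p{\left(Z,f \right)} = 130$
$\left(p{\left(\sqrt{65 + 48},-84 \right)} - 48143\right) \left(-14419 + 21836\right) = \left(130 - 48143\right) \left(-14419 + 21836\right) = \left(-48013\right) 7417 = -356112421$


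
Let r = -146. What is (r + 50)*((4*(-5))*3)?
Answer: 5760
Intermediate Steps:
(r + 50)*((4*(-5))*3) = (-146 + 50)*((4*(-5))*3) = -(-1920)*3 = -96*(-60) = 5760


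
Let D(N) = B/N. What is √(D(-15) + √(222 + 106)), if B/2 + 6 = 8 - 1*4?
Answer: √(60 + 450*√82)/15 ≈ 4.2869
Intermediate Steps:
B = -4 (B = -12 + 2*(8 - 1*4) = -12 + 2*(8 - 4) = -12 + 2*4 = -12 + 8 = -4)
D(N) = -4/N
√(D(-15) + √(222 + 106)) = √(-4/(-15) + √(222 + 106)) = √(-4*(-1/15) + √328) = √(4/15 + 2*√82)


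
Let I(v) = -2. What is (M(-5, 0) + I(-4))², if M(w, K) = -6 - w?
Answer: 9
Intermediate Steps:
(M(-5, 0) + I(-4))² = ((-6 - 1*(-5)) - 2)² = ((-6 + 5) - 2)² = (-1 - 2)² = (-3)² = 9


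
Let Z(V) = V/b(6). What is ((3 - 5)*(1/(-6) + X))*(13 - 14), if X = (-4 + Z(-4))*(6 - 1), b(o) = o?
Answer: -47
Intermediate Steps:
Z(V) = V/6
X = -70/3 (X = (-4 + (1/6)*(-4))*(6 - 1) = (-4 - 2/3)*5 = -14/3*5 = -70/3 ≈ -23.333)
((3 - 5)*(1/(-6) + X))*(13 - 14) = ((3 - 5)*(1/(-6) - 70/3))*(13 - 14) = -2*(-1/6 - 70/3)*(-1) = -2*(-47/2)*(-1) = 47*(-1) = -47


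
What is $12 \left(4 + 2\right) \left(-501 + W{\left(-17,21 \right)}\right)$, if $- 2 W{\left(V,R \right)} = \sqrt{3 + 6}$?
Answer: $-36180$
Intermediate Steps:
$W{\left(V,R \right)} = - \frac{3}{2}$ ($W{\left(V,R \right)} = - \frac{\sqrt{3 + 6}}{2} = - \frac{\sqrt{9}}{2} = \left(- \frac{1}{2}\right) 3 = - \frac{3}{2}$)
$12 \left(4 + 2\right) \left(-501 + W{\left(-17,21 \right)}\right) = 12 \left(4 + 2\right) \left(-501 - \frac{3}{2}\right) = 12 \cdot 6 \left(- \frac{1005}{2}\right) = 72 \left(- \frac{1005}{2}\right) = -36180$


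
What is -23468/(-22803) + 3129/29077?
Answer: 753729623/663042831 ≈ 1.1368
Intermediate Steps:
-23468/(-22803) + 3129/29077 = -23468*(-1/22803) + 3129*(1/29077) = 23468/22803 + 3129/29077 = 753729623/663042831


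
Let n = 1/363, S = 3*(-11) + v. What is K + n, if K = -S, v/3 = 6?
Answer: 5446/363 ≈ 15.003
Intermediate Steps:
v = 18 (v = 3*6 = 18)
S = -15 (S = 3*(-11) + 18 = -33 + 18 = -15)
K = 15 (K = -1*(-15) = 15)
n = 1/363 ≈ 0.0027548
K + n = 15 + 1/363 = 5446/363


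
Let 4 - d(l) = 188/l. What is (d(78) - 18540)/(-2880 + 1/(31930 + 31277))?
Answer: 15232844862/2366470067 ≈ 6.4370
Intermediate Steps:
d(l) = 4 - 188/l
(d(78) - 18540)/(-2880 + 1/(31930 + 31277)) = ((4 - 188/78) - 18540)/(-2880 + 1/(31930 + 31277)) = ((4 - 188*1/78) - 18540)/(-2880 + 1/63207) = ((4 - 94/39) - 18540)/(-2880 + 1/63207) = (62/39 - 18540)/(-182036159/63207) = -722998/39*(-63207/182036159) = 15232844862/2366470067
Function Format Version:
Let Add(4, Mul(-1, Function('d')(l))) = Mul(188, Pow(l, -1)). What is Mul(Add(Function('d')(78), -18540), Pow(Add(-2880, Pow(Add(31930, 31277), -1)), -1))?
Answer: Rational(15232844862, 2366470067) ≈ 6.4370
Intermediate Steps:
Function('d')(l) = Add(4, Mul(-188, Pow(l, -1))) (Function('d')(l) = Add(4, Mul(-1, Mul(188, Pow(l, -1)))) = Add(4, Mul(-188, Pow(l, -1))))
Mul(Add(Function('d')(78), -18540), Pow(Add(-2880, Pow(Add(31930, 31277), -1)), -1)) = Mul(Add(Add(4, Mul(-188, Pow(78, -1))), -18540), Pow(Add(-2880, Pow(Add(31930, 31277), -1)), -1)) = Mul(Add(Add(4, Mul(-188, Rational(1, 78))), -18540), Pow(Add(-2880, Pow(63207, -1)), -1)) = Mul(Add(Add(4, Rational(-94, 39)), -18540), Pow(Add(-2880, Rational(1, 63207)), -1)) = Mul(Add(Rational(62, 39), -18540), Pow(Rational(-182036159, 63207), -1)) = Mul(Rational(-722998, 39), Rational(-63207, 182036159)) = Rational(15232844862, 2366470067)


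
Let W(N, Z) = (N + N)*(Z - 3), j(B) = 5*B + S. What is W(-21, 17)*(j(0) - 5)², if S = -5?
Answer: -58800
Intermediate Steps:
j(B) = -5 + 5*B (j(B) = 5*B - 5 = -5 + 5*B)
W(N, Z) = 2*N*(-3 + Z) (W(N, Z) = (2*N)*(-3 + Z) = 2*N*(-3 + Z))
W(-21, 17)*(j(0) - 5)² = (2*(-21)*(-3 + 17))*((-5 + 5*0) - 5)² = (2*(-21)*14)*((-5 + 0) - 5)² = -588*(-5 - 5)² = -588*(-10)² = -588*100 = -58800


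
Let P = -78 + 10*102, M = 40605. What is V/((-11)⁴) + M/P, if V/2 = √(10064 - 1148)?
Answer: 13535/314 + 4*√2229/14641 ≈ 43.118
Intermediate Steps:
P = 942 (P = -78 + 1020 = 942)
V = 4*√2229 (V = 2*√(10064 - 1148) = 2*√8916 = 2*(2*√2229) = 4*√2229 ≈ 188.85)
V/((-11)⁴) + M/P = (4*√2229)/((-11)⁴) + 40605/942 = (4*√2229)/14641 + 40605*(1/942) = (4*√2229)*(1/14641) + 13535/314 = 4*√2229/14641 + 13535/314 = 13535/314 + 4*√2229/14641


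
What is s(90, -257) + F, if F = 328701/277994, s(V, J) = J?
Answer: -71115757/277994 ≈ -255.82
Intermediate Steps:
F = 328701/277994 (F = 328701*(1/277994) = 328701/277994 ≈ 1.1824)
s(90, -257) + F = -257 + 328701/277994 = -71115757/277994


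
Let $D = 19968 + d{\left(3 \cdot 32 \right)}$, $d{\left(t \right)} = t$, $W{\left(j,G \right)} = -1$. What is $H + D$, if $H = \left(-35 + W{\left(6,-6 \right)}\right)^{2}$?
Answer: $21360$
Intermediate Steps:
$D = 20064$ ($D = 19968 + 3 \cdot 32 = 19968 + 96 = 20064$)
$H = 1296$ ($H = \left(-35 - 1\right)^{2} = \left(-36\right)^{2} = 1296$)
$H + D = 1296 + 20064 = 21360$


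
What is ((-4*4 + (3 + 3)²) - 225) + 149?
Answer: -56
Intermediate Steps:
((-4*4 + (3 + 3)²) - 225) + 149 = ((-16 + 6²) - 225) + 149 = ((-16 + 36) - 225) + 149 = (20 - 225) + 149 = -205 + 149 = -56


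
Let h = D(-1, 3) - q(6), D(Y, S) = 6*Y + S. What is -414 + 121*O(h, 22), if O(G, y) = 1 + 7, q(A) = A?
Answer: 554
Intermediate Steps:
D(Y, S) = S + 6*Y
h = -9 (h = (3 + 6*(-1)) - 1*6 = (3 - 6) - 6 = -3 - 6 = -9)
O(G, y) = 8
-414 + 121*O(h, 22) = -414 + 121*8 = -414 + 968 = 554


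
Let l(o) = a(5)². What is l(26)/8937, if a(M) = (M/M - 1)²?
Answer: 0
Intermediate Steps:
a(M) = 0 (a(M) = (1 - 1)² = 0² = 0)
l(o) = 0 (l(o) = 0² = 0)
l(26)/8937 = 0/8937 = 0*(1/8937) = 0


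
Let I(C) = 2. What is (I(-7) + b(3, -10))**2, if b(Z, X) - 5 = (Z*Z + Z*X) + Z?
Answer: 121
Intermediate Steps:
b(Z, X) = 5 + Z + Z**2 + X*Z (b(Z, X) = 5 + ((Z*Z + Z*X) + Z) = 5 + ((Z**2 + X*Z) + Z) = 5 + (Z + Z**2 + X*Z) = 5 + Z + Z**2 + X*Z)
(I(-7) + b(3, -10))**2 = (2 + (5 + 3 + 3**2 - 10*3))**2 = (2 + (5 + 3 + 9 - 30))**2 = (2 - 13)**2 = (-11)**2 = 121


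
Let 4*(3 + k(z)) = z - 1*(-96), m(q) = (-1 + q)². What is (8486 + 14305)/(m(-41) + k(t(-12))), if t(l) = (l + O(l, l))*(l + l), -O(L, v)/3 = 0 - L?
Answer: 7597/691 ≈ 10.994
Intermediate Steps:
O(L, v) = 3*L (O(L, v) = -3*(0 - L) = -(-3)*L = 3*L)
t(l) = 8*l² (t(l) = (l + 3*l)*(l + l) = (4*l)*(2*l) = 8*l²)
k(z) = 21 + z/4 (k(z) = -3 + (z - 1*(-96))/4 = -3 + (z + 96)/4 = -3 + (96 + z)/4 = -3 + (24 + z/4) = 21 + z/4)
(8486 + 14305)/(m(-41) + k(t(-12))) = (8486 + 14305)/((-1 - 41)² + (21 + (8*(-12)²)/4)) = 22791/((-42)² + (21 + (8*144)/4)) = 22791/(1764 + (21 + (¼)*1152)) = 22791/(1764 + (21 + 288)) = 22791/(1764 + 309) = 22791/2073 = 22791*(1/2073) = 7597/691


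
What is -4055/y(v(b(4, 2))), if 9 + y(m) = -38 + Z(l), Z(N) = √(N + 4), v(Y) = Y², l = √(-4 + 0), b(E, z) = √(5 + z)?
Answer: 4055/(47 - √2*√(2 + I)) ≈ 90.217 + 0.97534*I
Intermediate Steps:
l = 2*I (l = √(-4) = 2*I ≈ 2.0*I)
Z(N) = √(4 + N)
y(m) = -47 + √(4 + 2*I) (y(m) = -9 + (-38 + √(4 + 2*I)) = -47 + √(4 + 2*I))
-4055/y(v(b(4, 2))) = -4055/(-47 + √(4 + 2*I))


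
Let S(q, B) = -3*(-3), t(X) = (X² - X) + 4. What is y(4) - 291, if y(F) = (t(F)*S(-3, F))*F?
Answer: 285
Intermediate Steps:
t(X) = 4 + X² - X
S(q, B) = 9
y(F) = F*(36 - 9*F + 9*F²) (y(F) = ((4 + F² - F)*9)*F = (36 - 9*F + 9*F²)*F = F*(36 - 9*F + 9*F²))
y(4) - 291 = 9*4*(4 + 4² - 1*4) - 291 = 9*4*(4 + 16 - 4) - 291 = 9*4*16 - 291 = 576 - 291 = 285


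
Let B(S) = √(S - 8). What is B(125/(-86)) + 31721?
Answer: 31721 + I*√69918/86 ≈ 31721.0 + 3.0747*I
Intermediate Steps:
B(S) = √(-8 + S)
B(125/(-86)) + 31721 = √(-8 + 125/(-86)) + 31721 = √(-8 + 125*(-1/86)) + 31721 = √(-8 - 125/86) + 31721 = √(-813/86) + 31721 = I*√69918/86 + 31721 = 31721 + I*√69918/86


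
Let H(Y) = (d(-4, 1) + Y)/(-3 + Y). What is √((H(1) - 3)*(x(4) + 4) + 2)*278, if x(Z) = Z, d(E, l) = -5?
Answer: 278*I*√6 ≈ 680.96*I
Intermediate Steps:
H(Y) = (-5 + Y)/(-3 + Y)
√((H(1) - 3)*(x(4) + 4) + 2)*278 = √(((-5 + 1)/(-3 + 1) - 3)*(4 + 4) + 2)*278 = √((-4/(-2) - 3)*8 + 2)*278 = √((-½*(-4) - 3)*8 + 2)*278 = √((2 - 3)*8 + 2)*278 = √(-1*8 + 2)*278 = √(-8 + 2)*278 = √(-6)*278 = (I*√6)*278 = 278*I*√6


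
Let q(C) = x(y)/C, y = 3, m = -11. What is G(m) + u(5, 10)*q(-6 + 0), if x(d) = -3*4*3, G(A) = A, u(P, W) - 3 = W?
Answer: 67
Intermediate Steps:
u(P, W) = 3 + W
x(d) = -36 (x(d) = -12*3 = -36)
q(C) = -36/C
G(m) + u(5, 10)*q(-6 + 0) = -11 + (3 + 10)*(-36/(-6 + 0)) = -11 + 13*(-36/(-6)) = -11 + 13*(-36*(-⅙)) = -11 + 13*6 = -11 + 78 = 67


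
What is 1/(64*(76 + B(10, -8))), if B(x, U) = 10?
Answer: 1/5504 ≈ 0.00018169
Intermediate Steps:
1/(64*(76 + B(10, -8))) = 1/(64*(76 + 10)) = 1/(64*86) = 1/5504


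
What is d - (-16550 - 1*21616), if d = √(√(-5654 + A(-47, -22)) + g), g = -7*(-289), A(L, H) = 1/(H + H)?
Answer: 38166 + √(979132 + 22*I*√2736547)/22 ≈ 38211.0 + 0.83575*I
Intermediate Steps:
A(L, H) = 1/(2*H)
g = 2023
d = √(2023 + I*√2736547/22) (d = √(√(-5654 + (½)/(-22)) + 2023) = √(√(-5654 + (½)*(-1/22)) + 2023) = √(√(-5654 - 1/44) + 2023) = √(√(-248777/44) + 2023) = √(I*√2736547/22 + 2023) = √(2023 + I*√2736547/22) ≈ 44.986 + 0.8358*I)
d - (-16550 - 1*21616) = √(979132 + 22*I*√2736547)/22 - (-16550 - 1*21616) = √(979132 + 22*I*√2736547)/22 - (-16550 - 21616) = √(979132 + 22*I*√2736547)/22 - 1*(-38166) = √(979132 + 22*I*√2736547)/22 + 38166 = 38166 + √(979132 + 22*I*√2736547)/22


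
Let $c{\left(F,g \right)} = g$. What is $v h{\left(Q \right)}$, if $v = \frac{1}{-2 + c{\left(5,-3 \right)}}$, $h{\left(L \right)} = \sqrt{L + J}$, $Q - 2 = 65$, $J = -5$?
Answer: $- \frac{\sqrt{62}}{5} \approx -1.5748$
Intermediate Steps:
$Q = 67$ ($Q = 2 + 65 = 67$)
$h{\left(L \right)} = \sqrt{-5 + L}$ ($h{\left(L \right)} = \sqrt{L - 5} = \sqrt{-5 + L}$)
$v = - \frac{1}{5}$ ($v = \frac{1}{-2 - 3} = \frac{1}{-5} = - \frac{1}{5} \approx -0.2$)
$v h{\left(Q \right)} = - \frac{\sqrt{-5 + 67}}{5} = - \frac{\sqrt{62}}{5}$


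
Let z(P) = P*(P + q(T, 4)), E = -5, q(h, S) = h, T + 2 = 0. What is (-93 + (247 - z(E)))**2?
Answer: 14161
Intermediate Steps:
T = -2 (T = -2 + 0 = -2)
z(P) = P*(-2 + P) (z(P) = P*(P - 2) = P*(-2 + P))
(-93 + (247 - z(E)))**2 = (-93 + (247 - (-5)*(-2 - 5)))**2 = (-93 + (247 - (-5)*(-7)))**2 = (-93 + (247 - 1*35))**2 = (-93 + (247 - 35))**2 = (-93 + 212)**2 = 119**2 = 14161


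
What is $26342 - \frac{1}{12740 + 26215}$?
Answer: $\frac{1026152609}{38955} \approx 26342.0$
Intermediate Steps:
$26342 - \frac{1}{12740 + 26215} = 26342 - \frac{1}{38955} = \frac{1026152609}{38955}$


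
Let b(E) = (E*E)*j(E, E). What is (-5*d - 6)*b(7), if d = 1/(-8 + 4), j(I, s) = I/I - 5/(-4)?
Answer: -8379/16 ≈ -523.69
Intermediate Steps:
j(I, s) = 9/4 (j(I, s) = 1 - 5*(-¼) = 1 + 5/4 = 9/4)
d = -¼ (d = 1/(-4) = -¼ ≈ -0.25000)
b(E) = 9*E²/4 (b(E) = (E*E)*(9/4) = E²*(9/4) = 9*E²/4)
(-5*d - 6)*b(7) = (-5*(-¼) - 6)*((9/4)*7²) = (5/4 - 6)*((9/4)*49) = -19/4*441/4 = -8379/16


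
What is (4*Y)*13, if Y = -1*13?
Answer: -676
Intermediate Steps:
Y = -13
(4*Y)*13 = (4*(-13))*13 = -52*13 = -676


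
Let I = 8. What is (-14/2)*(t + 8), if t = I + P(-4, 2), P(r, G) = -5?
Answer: -77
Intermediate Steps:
t = 3 (t = 8 - 5 = 3)
(-14/2)*(t + 8) = (-14/2)*(3 + 8) = -14*½*11 = -7*11 = -77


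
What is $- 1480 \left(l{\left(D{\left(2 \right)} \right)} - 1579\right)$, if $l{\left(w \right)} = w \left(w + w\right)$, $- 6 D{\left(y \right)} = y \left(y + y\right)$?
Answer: $\frac{20984920}{9} \approx 2.3317 \cdot 10^{6}$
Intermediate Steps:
$D{\left(y \right)} = - \frac{y^{2}}{3}$ ($D{\left(y \right)} = - \frac{y \left(y + y\right)}{6} = - \frac{y 2 y}{6} = - \frac{2 y^{2}}{6} = - \frac{y^{2}}{3}$)
$l{\left(w \right)} = 2 w^{2}$ ($l{\left(w \right)} = w 2 w = 2 w^{2}$)
$- 1480 \left(l{\left(D{\left(2 \right)} \right)} - 1579\right) = - 1480 \left(2 \left(- \frac{2^{2}}{3}\right)^{2} - 1579\right) = - 1480 \left(2 \left(\left(- \frac{1}{3}\right) 4\right)^{2} - 1579\right) = - 1480 \left(2 \left(- \frac{4}{3}\right)^{2} - 1579\right) = - 1480 \left(2 \cdot \frac{16}{9} - 1579\right) = - 1480 \left(\frac{32}{9} - 1579\right) = \left(-1480\right) \left(- \frac{14179}{9}\right) = \frac{20984920}{9}$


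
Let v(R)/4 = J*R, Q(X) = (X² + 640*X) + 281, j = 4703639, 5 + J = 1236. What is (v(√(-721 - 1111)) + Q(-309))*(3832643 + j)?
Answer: -870683691436 + 84065305136*I*√458 ≈ -8.7068e+11 + 1.7991e+12*I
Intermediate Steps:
J = 1231 (J = -5 + 1236 = 1231)
Q(X) = 281 + X² + 640*X
v(R) = 4924*R (v(R) = 4*(1231*R) = 4924*R)
(v(√(-721 - 1111)) + Q(-309))*(3832643 + j) = (4924*√(-721 - 1111) + (281 + (-309)² + 640*(-309)))*(3832643 + 4703639) = (4924*√(-1832) + (281 + 95481 - 197760))*8536282 = (4924*(2*I*√458) - 101998)*8536282 = (9848*I*√458 - 101998)*8536282 = (-101998 + 9848*I*√458)*8536282 = -870683691436 + 84065305136*I*√458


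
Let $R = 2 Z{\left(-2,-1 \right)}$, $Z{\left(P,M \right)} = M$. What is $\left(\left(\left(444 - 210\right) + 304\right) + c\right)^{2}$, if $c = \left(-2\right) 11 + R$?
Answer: $264196$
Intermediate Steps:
$R = -2$ ($R = 2 \left(-1\right) = -2$)
$c = -24$ ($c = \left(-2\right) 11 - 2 = -22 - 2 = -24$)
$\left(\left(\left(444 - 210\right) + 304\right) + c\right)^{2} = \left(\left(\left(444 - 210\right) + 304\right) - 24\right)^{2} = \left(\left(234 + 304\right) - 24\right)^{2} = \left(538 - 24\right)^{2} = 514^{2} = 264196$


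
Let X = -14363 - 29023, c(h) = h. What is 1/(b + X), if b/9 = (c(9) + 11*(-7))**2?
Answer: -1/1770 ≈ -0.00056497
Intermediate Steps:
X = -43386
b = 41616 (b = 9*(9 + 11*(-7))**2 = 9*(9 - 77)**2 = 9*(-68)**2 = 9*4624 = 41616)
1/(b + X) = 1/(41616 - 43386) = 1/(-1770) = -1/1770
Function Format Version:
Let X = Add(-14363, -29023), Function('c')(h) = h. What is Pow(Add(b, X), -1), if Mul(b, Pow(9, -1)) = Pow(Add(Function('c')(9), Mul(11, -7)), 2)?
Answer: Rational(-1, 1770) ≈ -0.00056497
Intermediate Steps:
X = -43386
b = 41616 (b = Mul(9, Pow(Add(9, Mul(11, -7)), 2)) = Mul(9, Pow(Add(9, -77), 2)) = Mul(9, Pow(-68, 2)) = Mul(9, 4624) = 41616)
Pow(Add(b, X), -1) = Pow(Add(41616, -43386), -1) = Pow(-1770, -1) = Rational(-1, 1770)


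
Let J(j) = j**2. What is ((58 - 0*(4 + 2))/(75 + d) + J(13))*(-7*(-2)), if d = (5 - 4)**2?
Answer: 45157/19 ≈ 2376.7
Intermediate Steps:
d = 1 (d = 1**2 = 1)
((58 - 0*(4 + 2))/(75 + d) + J(13))*(-7*(-2)) = ((58 - 0*(4 + 2))/(75 + 1) + 13**2)*(-7*(-2)) = ((58 - 0*6)/76 + 169)*14 = ((58 - 9*0)*(1/76) + 169)*14 = ((58 + 0)*(1/76) + 169)*14 = (58*(1/76) + 169)*14 = (29/38 + 169)*14 = (6451/38)*14 = 45157/19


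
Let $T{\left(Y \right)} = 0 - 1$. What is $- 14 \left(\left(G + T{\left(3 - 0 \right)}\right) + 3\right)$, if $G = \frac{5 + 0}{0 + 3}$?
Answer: $- \frac{154}{3} \approx -51.333$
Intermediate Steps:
$T{\left(Y \right)} = -1$
$G = \frac{5}{3} \approx 1.6667$
$- 14 \left(\left(G + T{\left(3 - 0 \right)}\right) + 3\right) = - 14 \left(\left(\frac{5}{3} - 1\right) + 3\right) = - 14 \left(\frac{2}{3} + 3\right) = \left(-14\right) \frac{11}{3} = - \frac{154}{3}$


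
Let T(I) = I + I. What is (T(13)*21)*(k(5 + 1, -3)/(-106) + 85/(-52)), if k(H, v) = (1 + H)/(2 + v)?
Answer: -90783/106 ≈ -856.44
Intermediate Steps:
k(H, v) = (1 + H)/(2 + v)
T(I) = 2*I
(T(13)*21)*(k(5 + 1, -3)/(-106) + 85/(-52)) = ((2*13)*21)*(((1 + (5 + 1))/(2 - 3))/(-106) + 85/(-52)) = (26*21)*(((1 + 6)/(-1))*(-1/106) + 85*(-1/52)) = 546*(-1*7*(-1/106) - 85/52) = 546*(-7*(-1/106) - 85/52) = 546*(7/106 - 85/52) = 546*(-4323/2756) = -90783/106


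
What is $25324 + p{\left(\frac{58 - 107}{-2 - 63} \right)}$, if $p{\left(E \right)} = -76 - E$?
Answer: $\frac{1641071}{65} \approx 25247.0$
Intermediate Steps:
$25324 + p{\left(\frac{58 - 107}{-2 - 63} \right)} = 25324 - \left(76 + \frac{58 - 107}{-2 - 63}\right) = 25324 - \left(76 - \frac{49}{-65}\right) = 25324 - \left(76 - - \frac{49}{65}\right) = 25324 - \frac{4989}{65} = \frac{1641071}{65}$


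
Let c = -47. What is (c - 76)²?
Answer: 15129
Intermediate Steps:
(c - 76)² = (-47 - 76)² = (-123)² = 15129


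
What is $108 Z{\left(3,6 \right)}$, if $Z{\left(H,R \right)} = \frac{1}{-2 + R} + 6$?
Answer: $675$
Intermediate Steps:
$Z{\left(H,R \right)} = 6 + \frac{1}{-2 + R}$
$108 Z{\left(3,6 \right)} = 108 \frac{-11 + 6 \cdot 6}{-2 + 6} = 108 \frac{-11 + 36}{4} = 108 \cdot \frac{1}{4} \cdot 25 = 108 \cdot \frac{25}{4} = 675$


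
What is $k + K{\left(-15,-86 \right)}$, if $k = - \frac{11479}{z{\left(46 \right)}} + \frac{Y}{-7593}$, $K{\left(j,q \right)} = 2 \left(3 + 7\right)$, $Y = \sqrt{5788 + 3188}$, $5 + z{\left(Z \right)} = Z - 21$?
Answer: $- \frac{11079}{20} - \frac{4 \sqrt{561}}{7593} \approx -553.96$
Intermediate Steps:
$z{\left(Z \right)} = -26 + Z$ ($z{\left(Z \right)} = -5 + \left(Z - 21\right) = -5 + \left(-21 + Z\right) = -26 + Z$)
$Y = 4 \sqrt{561}$ ($Y = \sqrt{8976} = 4 \sqrt{561} \approx 94.742$)
$K{\left(j,q \right)} = 20$ ($K{\left(j,q \right)} = 2 \cdot 10 = 20$)
$k = - \frac{11479}{20} - \frac{4 \sqrt{561}}{7593}$ ($k = - \frac{11479}{-26 + 46} + \frac{4 \sqrt{561}}{-7593} = - \frac{11479}{20} + 4 \sqrt{561} \left(- \frac{1}{7593}\right) = \left(-11479\right) \frac{1}{20} - \frac{4 \sqrt{561}}{7593} = - \frac{11479}{20} - \frac{4 \sqrt{561}}{7593} \approx -573.96$)
$k + K{\left(-15,-86 \right)} = \left(- \frac{11479}{20} - \frac{4 \sqrt{561}}{7593}\right) + 20 = - \frac{11079}{20} - \frac{4 \sqrt{561}}{7593}$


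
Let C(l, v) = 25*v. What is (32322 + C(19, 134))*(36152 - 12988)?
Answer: 826306208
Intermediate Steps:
(32322 + C(19, 134))*(36152 - 12988) = (32322 + 25*134)*(36152 - 12988) = (32322 + 3350)*23164 = 35672*23164 = 826306208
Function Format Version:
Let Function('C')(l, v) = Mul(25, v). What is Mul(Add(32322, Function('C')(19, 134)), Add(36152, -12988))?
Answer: 826306208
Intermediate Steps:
Mul(Add(32322, Function('C')(19, 134)), Add(36152, -12988)) = Mul(Add(32322, Mul(25, 134)), Add(36152, -12988)) = Mul(Add(32322, 3350), 23164) = Mul(35672, 23164) = 826306208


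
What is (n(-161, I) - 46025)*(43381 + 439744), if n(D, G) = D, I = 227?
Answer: -22313611250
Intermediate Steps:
(n(-161, I) - 46025)*(43381 + 439744) = (-161 - 46025)*(43381 + 439744) = -46186*483125 = -22313611250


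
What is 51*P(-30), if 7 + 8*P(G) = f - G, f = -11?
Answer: 153/2 ≈ 76.500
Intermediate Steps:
P(G) = -9/4 - G/8 (P(G) = -7/8 + (-11 - G)/8 = -7/8 + (-11/8 - G/8) = -9/4 - G/8)
51*P(-30) = 51*(-9/4 - ⅛*(-30)) = 51*(-9/4 + 15/4) = 51*(3/2) = 153/2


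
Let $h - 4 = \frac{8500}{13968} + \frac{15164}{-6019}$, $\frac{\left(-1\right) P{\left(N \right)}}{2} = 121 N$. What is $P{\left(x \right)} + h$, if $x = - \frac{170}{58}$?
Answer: $\frac{433620839651}{609532092} \approx 711.4$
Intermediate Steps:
$x = - \frac{85}{29}$ ($x = \left(-170\right) \frac{1}{58} = - \frac{85}{29} \approx -2.931$)
$P{\left(N \right)} = - 242 N$ ($P{\left(N \right)} = - 2 \cdot 121 N = - 242 N$)
$h = \frac{43911079}{21018348}$ ($h = 4 + \left(\frac{8500}{13968} + \frac{15164}{-6019}\right) = 4 + \left(8500 \cdot \frac{1}{13968} + 15164 \left(- \frac{1}{6019}\right)\right) = 4 + \left(\frac{2125}{3492} - \frac{15164}{6019}\right) = 4 - \frac{40162313}{21018348} = \frac{43911079}{21018348} \approx 2.0892$)
$P{\left(x \right)} + h = \left(-242\right) \left(- \frac{85}{29}\right) + \frac{43911079}{21018348} = \frac{20570}{29} + \frac{43911079}{21018348} = \frac{433620839651}{609532092}$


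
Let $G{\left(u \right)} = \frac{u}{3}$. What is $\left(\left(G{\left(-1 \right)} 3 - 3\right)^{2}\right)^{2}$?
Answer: $256$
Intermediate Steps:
$G{\left(u \right)} = \frac{u}{3}$ ($G{\left(u \right)} = u \frac{1}{3} = \frac{u}{3}$)
$\left(\left(G{\left(-1 \right)} 3 - 3\right)^{2}\right)^{2} = \left(\left(\frac{1}{3} \left(-1\right) 3 - 3\right)^{2}\right)^{2} = \left(\left(\left(- \frac{1}{3}\right) 3 - 3\right)^{2}\right)^{2} = \left(\left(-1 - 3\right)^{2}\right)^{2} = \left(\left(-4\right)^{2}\right)^{2} = 16^{2} = 256$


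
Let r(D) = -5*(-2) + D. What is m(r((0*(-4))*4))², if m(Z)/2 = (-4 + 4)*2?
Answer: 0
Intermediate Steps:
r(D) = 10 + D
m(Z) = 0 (m(Z) = 2*((-4 + 4)*2) = 2*(0*2) = 2*0 = 0)
m(r((0*(-4))*4))² = 0² = 0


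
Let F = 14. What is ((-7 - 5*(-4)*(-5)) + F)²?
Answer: 8649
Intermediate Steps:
((-7 - 5*(-4)*(-5)) + F)² = ((-7 - 5*(-4)*(-5)) + 14)² = ((-7 - (-20)*(-5)) + 14)² = ((-7 - 1*100) + 14)² = ((-7 - 100) + 14)² = (-107 + 14)² = (-93)² = 8649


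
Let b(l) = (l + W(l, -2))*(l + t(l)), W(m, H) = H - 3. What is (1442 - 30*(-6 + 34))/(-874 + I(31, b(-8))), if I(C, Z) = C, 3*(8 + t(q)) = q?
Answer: -602/843 ≈ -0.71412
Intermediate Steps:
W(m, H) = -3 + H
t(q) = -8 + q/3
b(l) = (-8 + 4*l/3)*(-5 + l) (b(l) = (l + (-3 - 2))*(l + (-8 + l/3)) = (l - 5)*(-8 + 4*l/3) = (-5 + l)*(-8 + 4*l/3) = (-8 + 4*l/3)*(-5 + l))
(1442 - 30*(-6 + 34))/(-874 + I(31, b(-8))) = (1442 - 30*(-6 + 34))/(-874 + 31) = (1442 - 30*28)/(-843) = (1442 - 840)*(-1/843) = 602*(-1/843) = -602/843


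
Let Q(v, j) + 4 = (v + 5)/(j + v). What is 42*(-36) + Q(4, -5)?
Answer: -1525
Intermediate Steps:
Q(v, j) = -4 + (5 + v)/(j + v) (Q(v, j) = -4 + (v + 5)/(j + v) = -4 + (5 + v)/(j + v))
42*(-36) + Q(4, -5) = 42*(-36) + (5 - 4*(-5) - 3*4)/(-5 + 4) = -1512 + (5 + 20 - 12)/(-1) = -1512 - 1*13 = -1512 - 13 = -1525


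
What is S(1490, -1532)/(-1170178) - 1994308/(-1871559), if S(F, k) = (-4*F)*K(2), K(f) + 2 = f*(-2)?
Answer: 1133384198492/1095028583751 ≈ 1.0350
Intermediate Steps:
K(f) = -2 - 2*f (K(f) = -2 + f*(-2) = -2 - 2*f)
S(F, k) = 24*F (S(F, k) = (-4*F)*(-2 - 2*2) = (-4*F)*(-2 - 4) = -4*F*(-6) = 24*F)
S(1490, -1532)/(-1170178) - 1994308/(-1871559) = (24*1490)/(-1170178) - 1994308/(-1871559) = 35760*(-1/1170178) - 1994308*(-1/1871559) = -17880/585089 + 1994308/1871559 = 1133384198492/1095028583751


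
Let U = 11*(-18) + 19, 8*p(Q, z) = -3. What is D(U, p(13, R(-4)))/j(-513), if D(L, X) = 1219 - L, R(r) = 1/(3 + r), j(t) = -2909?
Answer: -1398/2909 ≈ -0.48058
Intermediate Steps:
p(Q, z) = -3/8 (p(Q, z) = (⅛)*(-3) = -3/8)
U = -179 (U = -198 + 19 = -179)
D(U, p(13, R(-4)))/j(-513) = (1219 - 1*(-179))/(-2909) = (1219 + 179)*(-1/2909) = 1398*(-1/2909) = -1398/2909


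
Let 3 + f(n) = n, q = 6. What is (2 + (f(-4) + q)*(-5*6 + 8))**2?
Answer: 576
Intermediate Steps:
f(n) = -3 + n
(2 + (f(-4) + q)*(-5*6 + 8))**2 = (2 + ((-3 - 4) + 6)*(-5*6 + 8))**2 = (2 + (-7 + 6)*(-30 + 8))**2 = (2 - 1*(-22))**2 = (2 + 22)**2 = 24**2 = 576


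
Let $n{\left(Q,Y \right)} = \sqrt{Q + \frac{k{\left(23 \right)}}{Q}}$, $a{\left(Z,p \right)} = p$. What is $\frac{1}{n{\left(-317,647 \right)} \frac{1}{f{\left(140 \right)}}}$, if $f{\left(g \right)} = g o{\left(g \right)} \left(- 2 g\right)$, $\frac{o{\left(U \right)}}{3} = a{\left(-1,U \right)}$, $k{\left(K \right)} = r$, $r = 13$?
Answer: $\frac{8232000 i \sqrt{31859134}}{50251} \approx 9.2465 \cdot 10^{5} i$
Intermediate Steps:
$k{\left(K \right)} = 13$
$o{\left(U \right)} = 3 U$
$f{\left(g \right)} = - 6 g^{3}$ ($f{\left(g \right)} = g 3 g \left(- 2 g\right) = 3 g^{2} \left(- 2 g\right) = - 6 g^{3}$)
$n{\left(Q,Y \right)} = \sqrt{Q + \frac{13}{Q}}$
$\frac{1}{n{\left(-317,647 \right)} \frac{1}{f{\left(140 \right)}}} = \frac{1}{\sqrt{-317 + \frac{13}{-317}} \frac{1}{\left(-6\right) 140^{3}}} = \frac{1}{\sqrt{-317 + 13 \left(- \frac{1}{317}\right)} \frac{1}{\left(-6\right) 2744000}} = \frac{1}{\sqrt{-317 - \frac{13}{317}} \frac{1}{-16464000}} = \frac{1}{\sqrt{- \frac{100502}{317}} \left(- \frac{1}{16464000}\right)} = \frac{1}{\frac{i \sqrt{31859134}}{317} \left(- \frac{1}{16464000}\right)} = \frac{1}{\left(- \frac{1}{5219088000}\right) i \sqrt{31859134}} = \frac{8232000 i \sqrt{31859134}}{50251}$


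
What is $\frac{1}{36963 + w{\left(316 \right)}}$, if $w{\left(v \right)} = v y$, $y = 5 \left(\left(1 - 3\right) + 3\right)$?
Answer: $\frac{1}{38543} \approx 2.5945 \cdot 10^{-5}$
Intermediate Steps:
$y = 5$ ($y = 5 \left(-2 + 3\right) = 5 \cdot 1 = 5$)
$w{\left(v \right)} = 5 v$ ($w{\left(v \right)} = v 5 = 5 v$)
$\frac{1}{36963 + w{\left(316 \right)}} = \frac{1}{36963 + 5 \cdot 316} = \frac{1}{36963 + 1580} = \frac{1}{38543}$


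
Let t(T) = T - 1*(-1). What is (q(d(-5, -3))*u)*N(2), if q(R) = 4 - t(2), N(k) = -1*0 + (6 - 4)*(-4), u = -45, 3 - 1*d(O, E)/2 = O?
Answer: 360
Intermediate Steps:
t(T) = 1 + T (t(T) = T + 1 = 1 + T)
d(O, E) = 6 - 2*O
N(k) = -8 (N(k) = 0 + 2*(-4) = 0 - 8 = -8)
q(R) = 1 (q(R) = 4 - (1 + 2) = 4 - 1*3 = 4 - 3 = 1)
(q(d(-5, -3))*u)*N(2) = (1*(-45))*(-8) = -45*(-8) = 360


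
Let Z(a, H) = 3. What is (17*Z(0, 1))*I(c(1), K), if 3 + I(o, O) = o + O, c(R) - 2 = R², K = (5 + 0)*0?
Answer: 0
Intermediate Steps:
K = 0 (K = 5*0 = 0)
c(R) = 2 + R²
I(o, O) = -3 + O + o (I(o, O) = -3 + (o + O) = -3 + (O + o) = -3 + O + o)
(17*Z(0, 1))*I(c(1), K) = (17*3)*(-3 + 0 + (2 + 1²)) = 51*(-3 + 0 + (2 + 1)) = 51*(-3 + 0 + 3) = 51*0 = 0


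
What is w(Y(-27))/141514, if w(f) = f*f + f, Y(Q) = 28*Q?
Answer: 285390/70757 ≈ 4.0334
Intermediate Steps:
w(f) = f + f**2 (w(f) = f**2 + f = f + f**2)
w(Y(-27))/141514 = ((28*(-27))*(1 + 28*(-27)))/141514 = -756*(1 - 756)*(1/141514) = -756*(-755)*(1/141514) = 570780*(1/141514) = 285390/70757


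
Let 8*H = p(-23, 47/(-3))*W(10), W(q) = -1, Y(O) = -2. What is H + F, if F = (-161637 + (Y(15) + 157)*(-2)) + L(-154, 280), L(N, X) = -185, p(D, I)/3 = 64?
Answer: -162156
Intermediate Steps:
p(D, I) = 192 (p(D, I) = 3*64 = 192)
H = -24 (H = (192*(-1))/8 = (⅛)*(-192) = -24)
F = -162132 (F = (-161637 + (-2 + 157)*(-2)) - 185 = (-161637 + 155*(-2)) - 185 = (-161637 - 310) - 185 = -161947 - 185 = -162132)
H + F = -24 - 162132 = -162156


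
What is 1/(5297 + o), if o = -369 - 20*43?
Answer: 1/4068 ≈ 0.00024582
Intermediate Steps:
o = -1229 (o = -369 - 860 = -1229)
1/(5297 + o) = 1/(5297 - 1229) = 1/4068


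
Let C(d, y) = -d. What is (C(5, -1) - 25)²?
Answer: 900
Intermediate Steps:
(C(5, -1) - 25)² = (-1*5 - 25)² = (-5 - 25)² = (-30)² = 900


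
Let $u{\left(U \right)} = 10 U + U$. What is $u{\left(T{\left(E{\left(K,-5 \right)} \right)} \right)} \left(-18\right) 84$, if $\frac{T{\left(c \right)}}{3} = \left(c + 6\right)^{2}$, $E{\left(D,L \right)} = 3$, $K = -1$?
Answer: $-4041576$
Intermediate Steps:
$T{\left(c \right)} = 3 \left(6 + c\right)^{2}$ ($T{\left(c \right)} = 3 \left(c + 6\right)^{2} = 3 \left(6 + c\right)^{2}$)
$u{\left(U \right)} = 11 U$
$u{\left(T{\left(E{\left(K,-5 \right)} \right)} \right)} \left(-18\right) 84 = 11 \cdot 3 \left(6 + 3\right)^{2} \left(-18\right) 84 = 11 \cdot 3 \cdot 9^{2} \left(-18\right) 84 = 11 \cdot 3 \cdot 81 \left(-18\right) 84 = 11 \cdot 243 \left(-18\right) 84 = 2673 \left(-18\right) 84 = \left(-48114\right) 84 = -4041576$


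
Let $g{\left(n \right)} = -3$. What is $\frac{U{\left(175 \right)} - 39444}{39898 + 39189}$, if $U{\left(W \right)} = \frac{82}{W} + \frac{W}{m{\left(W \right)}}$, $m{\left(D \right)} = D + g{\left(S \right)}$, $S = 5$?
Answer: $- \frac{1187219671}{2380518700} \approx -0.49872$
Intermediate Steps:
$m{\left(D \right)} = -3 + D$ ($m{\left(D \right)} = D - 3 = -3 + D$)
$U{\left(W \right)} = \frac{82}{W} + \frac{W}{-3 + W}$
$\frac{U{\left(175 \right)} - 39444}{39898 + 39189} = \frac{\left(\frac{82}{175} + \frac{175}{-3 + 175}\right) - 39444}{39898 + 39189} = \frac{\left(82 \cdot \frac{1}{175} + \frac{175}{172}\right) - 39444}{79087} = \left(\left(\frac{82}{175} + 175 \cdot \frac{1}{172}\right) - 39444\right) \frac{1}{79087} = \left(\left(\frac{82}{175} + \frac{175}{172}\right) - 39444\right) \frac{1}{79087} = \left(\frac{44729}{30100} - 39444\right) \frac{1}{79087} = \left(- \frac{1187219671}{30100}\right) \frac{1}{79087} = - \frac{1187219671}{2380518700}$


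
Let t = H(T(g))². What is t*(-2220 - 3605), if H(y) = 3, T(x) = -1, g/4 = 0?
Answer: -52425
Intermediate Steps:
g = 0 (g = 4*0 = 0)
t = 9 (t = 3² = 9)
t*(-2220 - 3605) = 9*(-2220 - 3605) = 9*(-5825) = -52425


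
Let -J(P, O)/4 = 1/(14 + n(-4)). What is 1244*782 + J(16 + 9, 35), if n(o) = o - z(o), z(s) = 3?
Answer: 6809652/7 ≈ 9.7281e+5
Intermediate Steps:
n(o) = -3 + o (n(o) = o - 1*3 = o - 3 = -3 + o)
J(P, O) = -4/7 (J(P, O) = -4/(14 + (-3 - 4)) = -4/(14 - 7) = -4/7)
1244*782 + J(16 + 9, 35) = 1244*782 - 4/7 = 972808 - 4/7 = 6809652/7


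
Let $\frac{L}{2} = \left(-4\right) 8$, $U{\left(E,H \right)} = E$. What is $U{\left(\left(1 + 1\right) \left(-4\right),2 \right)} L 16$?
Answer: $8192$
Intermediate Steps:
$L = -64$ ($L = 2 \left(\left(-4\right) 8\right) = 2 \left(-32\right) = -64$)
$U{\left(\left(1 + 1\right) \left(-4\right),2 \right)} L 16 = \left(1 + 1\right) \left(-4\right) \left(-64\right) 16 = 2 \left(-4\right) \left(-64\right) 16 = \left(-8\right) \left(-64\right) 16 = 512 \cdot 16 = 8192$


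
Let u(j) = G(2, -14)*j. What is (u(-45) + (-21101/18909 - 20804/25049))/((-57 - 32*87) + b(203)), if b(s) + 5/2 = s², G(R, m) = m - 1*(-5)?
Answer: 381813864640/36343756392471 ≈ 0.010506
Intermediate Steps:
G(R, m) = 5 + m (G(R, m) = m + 5 = 5 + m)
u(j) = -9*j (u(j) = (5 - 14)*j = -9*j)
b(s) = -5/2 + s²
(u(-45) + (-21101/18909 - 20804/25049))/((-57 - 32*87) + b(203)) = (-9*(-45) + (-21101/18909 - 20804/25049))/((-57 - 32*87) + (-5/2 + 203²)) = (405 + (-21101*1/18909 - 20804*1/25049))/((-57 - 2784) + (-5/2 + 41209)) = (405 + (-21101/18909 - 20804/25049))/(-2841 + 82413/2) = (405 - 921941785/473651541)/(76731/2) = (190906932320/473651541)*(2/76731) = 381813864640/36343756392471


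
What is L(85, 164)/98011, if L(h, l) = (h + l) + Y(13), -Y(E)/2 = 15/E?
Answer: 3207/1274143 ≈ 0.0025170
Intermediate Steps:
Y(E) = -30/E
L(h, l) = -30/13 + h + l (L(h, l) = (h + l) - 30/13 = -30/13 + h + l)
L(85, 164)/98011 = (-30/13 + 85 + 164)/98011 = (3207/13)*(1/98011) = 3207/1274143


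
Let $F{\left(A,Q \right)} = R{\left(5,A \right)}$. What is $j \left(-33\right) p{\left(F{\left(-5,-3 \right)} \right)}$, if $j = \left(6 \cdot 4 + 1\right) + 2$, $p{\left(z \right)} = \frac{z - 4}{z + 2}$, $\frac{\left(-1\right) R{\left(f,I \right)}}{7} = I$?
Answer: $- \frac{27621}{37} \approx -746.51$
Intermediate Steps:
$R{\left(f,I \right)} = - 7 I$
$F{\left(A,Q \right)} = - 7 A$
$p{\left(z \right)} = \frac{-4 + z}{2 + z}$
$j = 27$ ($j = \left(24 + 1\right) + 2 = 25 + 2 = 27$)
$j \left(-33\right) p{\left(F{\left(-5,-3 \right)} \right)} = 27 \left(-33\right) \frac{-4 - -35}{2 - -35} = - 891 \frac{-4 + 35}{2 + 35} = - 891 \cdot \frac{1}{37} \cdot 31 = \left(-891\right) \frac{31}{37} = - \frac{27621}{37}$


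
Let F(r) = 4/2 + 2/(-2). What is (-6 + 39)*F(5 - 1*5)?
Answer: 33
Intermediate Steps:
F(r) = 1 (F(r) = 4*(½) + 2*(-½) = 2 - 1 = 1)
(-6 + 39)*F(5 - 1*5) = (-6 + 39)*1 = 33*1 = 33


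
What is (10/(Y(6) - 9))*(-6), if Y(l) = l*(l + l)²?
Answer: -4/57 ≈ -0.070175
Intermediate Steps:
Y(l) = 4*l³ (Y(l) = l*(2*l)² = l*(4*l²) = 4*l³)
(10/(Y(6) - 9))*(-6) = (10/(4*6³ - 9))*(-6) = (10/(4*216 - 9))*(-6) = (10/(864 - 9))*(-6) = (10/855)*(-6) = ((1/855)*10)*(-6) = (2/171)*(-6) = -4/57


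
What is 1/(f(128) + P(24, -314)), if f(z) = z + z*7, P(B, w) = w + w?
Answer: 1/396 ≈ 0.0025253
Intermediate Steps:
P(B, w) = 2*w
f(z) = 8*z (f(z) = z + 7*z = 8*z)
1/(f(128) + P(24, -314)) = 1/(8*128 + 2*(-314)) = 1/(1024 - 628) = 1/396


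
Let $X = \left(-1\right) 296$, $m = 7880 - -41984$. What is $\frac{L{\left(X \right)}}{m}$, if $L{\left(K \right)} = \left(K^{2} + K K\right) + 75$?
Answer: $\frac{175307}{49864} \approx 3.5157$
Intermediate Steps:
$m = 49864$ ($m = 7880 + 41984 = 49864$)
$X = -296$
$L{\left(K \right)} = 75 + 2 K^{2}$ ($L{\left(K \right)} = \left(K^{2} + K^{2}\right) + 75 = 2 K^{2} + 75 = 75 + 2 K^{2}$)
$\frac{L{\left(X \right)}}{m} = \frac{75 + 2 \left(-296\right)^{2}}{49864} = \left(75 + 2 \cdot 87616\right) \frac{1}{49864} = \left(75 + 175232\right) \frac{1}{49864} = 175307 \cdot \frac{1}{49864} = \frac{175307}{49864}$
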